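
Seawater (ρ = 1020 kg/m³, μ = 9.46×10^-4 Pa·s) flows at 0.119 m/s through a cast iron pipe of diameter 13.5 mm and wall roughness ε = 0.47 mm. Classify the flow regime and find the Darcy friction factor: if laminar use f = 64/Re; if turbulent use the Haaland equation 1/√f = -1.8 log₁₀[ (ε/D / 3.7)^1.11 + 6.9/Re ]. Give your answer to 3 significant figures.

f ≈ 0.0369

Re = ρVD/μ = 1020·0.119·0.0135/0.000946 = 1732.
Re < 2300 → laminar, so f = 64/Re = 0.03695 (roughness is irrelevant in laminar flow).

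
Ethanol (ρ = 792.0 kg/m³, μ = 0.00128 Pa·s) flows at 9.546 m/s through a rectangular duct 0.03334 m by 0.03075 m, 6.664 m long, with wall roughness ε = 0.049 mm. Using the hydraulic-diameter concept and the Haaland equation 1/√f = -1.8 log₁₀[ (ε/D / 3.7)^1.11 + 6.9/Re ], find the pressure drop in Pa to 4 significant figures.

Hydraulic diameter D_h = 4A/P = 4·(0.03334·0.03075)/(2·(0.03334+0.03075)) = 0.004101/0.1282 = 0.03199 m.
Re = ρVD_h/μ = 792·9.546·0.03199/0.00128 = 1.89e+05.
ε/D_h = 4.9e-05/0.03199 = 0.00153; Haaland gives 1/√f = -1.8 log₁₀[0.000176+3.65e-05] = 6.612, so f = 0.02288.
ΔP = f(L/D_h)(ρV²/2) = 0.02288·6.664/0.03199·3.609e+04 = 1.719e+05 Pa.

ΔP ≈ 171900 Pa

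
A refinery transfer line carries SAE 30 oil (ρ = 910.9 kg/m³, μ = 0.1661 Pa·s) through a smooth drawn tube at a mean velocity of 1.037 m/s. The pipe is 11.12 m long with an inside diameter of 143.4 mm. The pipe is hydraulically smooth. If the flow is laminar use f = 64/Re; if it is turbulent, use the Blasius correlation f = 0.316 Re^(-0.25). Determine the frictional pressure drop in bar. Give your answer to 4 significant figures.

Reynolds number Re = ρVD/μ = 910.9 · 1.037 · 0.1434 / 0.166 = 815.5.
Re < 2300 → laminar flow, so f = 64/Re = 64/815.5 = 0.07848 (the turbulent correlation is not needed).
Darcy-Weisbach: ΔP = f(L/D)(ρV²/2) = 0.07848·(11.12/0.1434)·(910.9·1.037²/2) = 0.07848·77.55·489.8 = 2981 Pa.
ΔP = 2981 Pa = 0.02981 bar.

ΔP ≈ 0.02981 bar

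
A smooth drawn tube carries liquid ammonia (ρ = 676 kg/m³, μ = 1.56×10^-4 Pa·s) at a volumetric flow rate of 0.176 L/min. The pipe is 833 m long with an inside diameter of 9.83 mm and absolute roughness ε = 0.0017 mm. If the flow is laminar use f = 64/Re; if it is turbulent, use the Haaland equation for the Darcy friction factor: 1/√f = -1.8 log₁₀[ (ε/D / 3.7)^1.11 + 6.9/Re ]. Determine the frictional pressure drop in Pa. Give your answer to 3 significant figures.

ΔP ≈ 1660 Pa

Q = 0.176 L/min = 0.176/60000 = 2.933e-06 m³/s.
Cross-sectional area A = πD²/4 = π(0.00983)²/4 = 7.589e-05 m²; mean velocity V = Q/A = 2.933e-06/7.589e-05 = 0.03865 m/s.
Reynolds number Re = ρVD/μ = 676 · 0.03865 · 0.00983 / 0.000156 = 1646.
Re < 2300 → laminar flow, so f = 64/Re = 64/1646 = 0.03887 (the turbulent correlation is not needed).
Darcy-Weisbach: ΔP = f(L/D)(ρV²/2) = 0.03887·(833/0.00983)·(676·0.03865²/2) = 0.03887·8.474e+04·0.5049 = 1663 Pa.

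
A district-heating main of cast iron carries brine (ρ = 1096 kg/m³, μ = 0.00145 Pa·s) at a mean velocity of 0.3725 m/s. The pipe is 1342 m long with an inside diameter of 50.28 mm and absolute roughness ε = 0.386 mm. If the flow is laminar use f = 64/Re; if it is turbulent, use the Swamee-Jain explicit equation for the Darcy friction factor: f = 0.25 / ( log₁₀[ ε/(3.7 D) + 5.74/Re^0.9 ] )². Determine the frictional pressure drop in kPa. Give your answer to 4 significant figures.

ΔP ≈ 80.89 kPa

Reynolds number Re = ρVD/μ = 1096 · 0.3725 · 0.05028 / 0.00145 = 1.416e+04.
Re > 4000 → turbulent. Relative roughness ε/D = 0.000386/0.05028 = 0.00768. Swamee-Jain: f = 0.25/(log₁₀[0.00768/3.7 + 5.74/1.416e+04^0.9])² = 0.25/(log₁₀[0.00207 + 0.00105])² = 0.25/(-2.505)² = 0.03985.
Darcy-Weisbach: ΔP = f(L/D)(ρV²/2) = 0.03985·(1342/0.05028)·(1096·0.3725²/2) = 0.03985·2.669e+04·76.04 = 8.089e+04 Pa.
ΔP = 8.089e+04 Pa = 80.89 kPa.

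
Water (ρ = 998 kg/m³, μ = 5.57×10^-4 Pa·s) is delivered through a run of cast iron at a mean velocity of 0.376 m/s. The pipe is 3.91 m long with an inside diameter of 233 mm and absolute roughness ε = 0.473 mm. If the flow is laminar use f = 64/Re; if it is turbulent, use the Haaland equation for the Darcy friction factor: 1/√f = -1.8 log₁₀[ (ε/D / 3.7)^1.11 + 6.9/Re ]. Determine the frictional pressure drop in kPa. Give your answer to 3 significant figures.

ΔP ≈ 0.0291 kPa

Reynolds number Re = ρVD/μ = 998 · 0.376 · 0.233 / 0.000557 = 1.57e+05.
Re > 4000 → turbulent. Relative roughness ε/D = 0.000473/0.233 = 0.00203. Haaland: 1/√f = -1.8 log₁₀[(0.00203/3.7)^1.11 + 6.9/1.57e+05] = -1.8 log₁₀[0.00024 + 4.4e-05] = 6.384, so f = 0.02454.
Darcy-Weisbach: ΔP = f(L/D)(ρV²/2) = 0.02454·(3.91/0.233)·(998·0.376²/2) = 0.02454·16.78·70.55 = 29.05 Pa.
ΔP = 29.05 Pa = 0.0291 kPa.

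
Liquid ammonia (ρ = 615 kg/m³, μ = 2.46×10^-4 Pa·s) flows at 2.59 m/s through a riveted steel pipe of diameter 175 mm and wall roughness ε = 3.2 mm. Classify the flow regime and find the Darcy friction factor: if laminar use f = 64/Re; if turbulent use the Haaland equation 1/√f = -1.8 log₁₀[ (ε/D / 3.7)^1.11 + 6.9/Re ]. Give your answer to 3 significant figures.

Re = ρVD/μ = 615·2.59·0.175/0.000246 = 1.133e+06.
Re > 4000 → turbulent. ε/D = 0.0032/0.175 = 0.0183; Haaland: 1/√f = -1.8 log₁₀[0.00276 + 6.09e-06] = 4.606, so f = 0.04714.

f ≈ 0.0471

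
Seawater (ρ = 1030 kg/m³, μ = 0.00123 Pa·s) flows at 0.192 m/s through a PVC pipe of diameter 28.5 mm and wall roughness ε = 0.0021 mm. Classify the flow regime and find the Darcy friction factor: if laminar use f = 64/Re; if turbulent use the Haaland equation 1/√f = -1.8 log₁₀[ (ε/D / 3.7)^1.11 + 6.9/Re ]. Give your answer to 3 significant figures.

Re = ρVD/μ = 1030·0.192·0.0285/0.00123 = 4582.
Re > 4000 → turbulent. ε/D = 2.1e-06/0.0285 = 7.37e-05; Haaland: 1/√f = -1.8 log₁₀[6.05e-06 + 0.00151] = 5.077, so f = 0.0388.

f ≈ 0.0388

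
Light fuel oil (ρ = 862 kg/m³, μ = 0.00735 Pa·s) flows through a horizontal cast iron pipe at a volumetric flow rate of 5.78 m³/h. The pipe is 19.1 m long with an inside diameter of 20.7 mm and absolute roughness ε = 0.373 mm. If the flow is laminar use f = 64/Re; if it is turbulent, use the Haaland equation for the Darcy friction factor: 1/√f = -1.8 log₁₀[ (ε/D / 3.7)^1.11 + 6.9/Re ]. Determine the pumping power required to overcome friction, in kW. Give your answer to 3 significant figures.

Q = 5.78 m³/h = 5.78/3600 = 0.001606 m³/s.
Cross-sectional area A = πD²/4 = π(0.0207)²/4 = 0.0003365 m²; mean velocity V = Q/A = 0.001606/0.0003365 = 4.771 m/s.
Reynolds number Re = ρVD/μ = 862 · 4.771 · 0.0207 / 0.00735 = 1.158e+04.
Re > 4000 → turbulent. Relative roughness ε/D = 0.000373/0.0207 = 0.018. Haaland: 1/√f = -1.8 log₁₀[(0.018/3.7)^1.11 + 6.9/1.158e+04] = -1.8 log₁₀[0.00271 + 0.000596] = 4.465, so f = 0.05016.
Darcy-Weisbach: ΔP = f(L/D)(ρV²/2) = 0.05016·(19.1/0.0207)·(862·4.771²/2) = 0.05016·922.7·9810 = 4.54e+05 Pa.
Pumping power P = QΔP = 0.001606·4.54e+05 = 729.0 W = 0.729 kW.

P ≈ 0.729 kW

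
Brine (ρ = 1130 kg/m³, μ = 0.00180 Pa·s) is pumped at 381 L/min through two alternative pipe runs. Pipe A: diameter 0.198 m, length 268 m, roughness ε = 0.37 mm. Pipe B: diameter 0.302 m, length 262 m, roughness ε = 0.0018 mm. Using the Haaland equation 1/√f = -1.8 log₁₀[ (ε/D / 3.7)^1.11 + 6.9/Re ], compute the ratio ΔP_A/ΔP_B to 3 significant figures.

ΔP_A/ΔP_B ≈ 8.83

Pipe A: V = Q/A = 0.00635/0.03079 = 0.2062 m/s; Re = 2.563e+04; ε/D = 0.00187; Haaland → f = 0.02815; ΔP_A = f(L/D)(ρV²/2) = 915.5 Pa.
Pipe B: V = Q/A = 0.00635/0.07163 = 0.08865 m/s; Re = 1.681e+04; ε/D = 5.96e-06; Haaland → f = 0.02692; ΔP_B = f(L/D)(ρV²/2) = 103.7 Pa.
ΔP_A/ΔP_B = 915.5/103.7 = 8.83.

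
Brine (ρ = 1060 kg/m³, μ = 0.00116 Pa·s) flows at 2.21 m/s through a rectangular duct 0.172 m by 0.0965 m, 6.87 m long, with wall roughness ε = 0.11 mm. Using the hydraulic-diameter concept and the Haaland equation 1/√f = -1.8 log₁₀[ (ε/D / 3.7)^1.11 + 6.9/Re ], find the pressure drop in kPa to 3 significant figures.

ΔP ≈ 2.91 kPa

Hydraulic diameter D_h = 4A/P = 4·(0.172·0.0965)/(2·(0.172+0.0965)) = 0.06639/0.537 = 0.1236 m.
Re = ρVD_h/μ = 1060·2.21·0.1236/0.00116 = 2.497e+05.
ε/D_h = 0.00011/0.1236 = 0.00089; Haaland gives 1/√f = -1.8 log₁₀[9.62e-05+2.76e-05] = 7.033, so f = 0.02022.
ΔP = f(L/D_h)(ρV²/2) = 0.02022·6.87/0.1236·2589 = 2908 Pa.
ΔP = 2.91 kPa.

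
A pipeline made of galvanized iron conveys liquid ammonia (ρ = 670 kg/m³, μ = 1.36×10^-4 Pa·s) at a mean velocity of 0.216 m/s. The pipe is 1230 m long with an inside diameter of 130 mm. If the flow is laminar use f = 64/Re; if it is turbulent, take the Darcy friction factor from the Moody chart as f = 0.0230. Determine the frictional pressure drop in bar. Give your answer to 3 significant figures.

ΔP ≈ 0.0340 bar

Reynolds number Re = ρVD/μ = 670 · 0.216 · 0.13 / 0.000136 = 1.383e+05.
Re > 4000 → turbulent; use the Moody-chart value f = 0.0230.
Darcy-Weisbach: ΔP = f(L/D)(ρV²/2) = 0.023·(1230/0.13)·(670·0.216²/2) = 0.023·9462·15.63 = 3401 Pa.
ΔP = 3401 Pa = 0.0340 bar.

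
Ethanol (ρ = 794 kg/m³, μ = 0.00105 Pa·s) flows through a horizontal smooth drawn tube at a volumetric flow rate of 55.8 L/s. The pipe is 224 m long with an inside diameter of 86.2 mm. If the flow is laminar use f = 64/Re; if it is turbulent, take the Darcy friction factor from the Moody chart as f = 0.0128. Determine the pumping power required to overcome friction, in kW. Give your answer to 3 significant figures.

P ≈ 67.4 kW

Q = 55.8 L/s = 55.8/1000 = 0.0558 m³/s.
Cross-sectional area A = πD²/4 = π(0.0862)²/4 = 0.005836 m²; mean velocity V = Q/A = 0.0558/0.005836 = 9.562 m/s.
Reynolds number Re = ρVD/μ = 794 · 9.562 · 0.0862 / 0.00105 = 6.233e+05.
Re > 4000 → turbulent; use the Moody-chart value f = 0.0128.
Darcy-Weisbach: ΔP = f(L/D)(ρV²/2) = 0.0128·(224/0.0862)·(794·9.562²/2) = 0.0128·2599·3.63e+04 = 1.207e+06 Pa.
Pumping power P = QΔP = 0.0558·1.207e+06 = 67370 W = 67.4 kW.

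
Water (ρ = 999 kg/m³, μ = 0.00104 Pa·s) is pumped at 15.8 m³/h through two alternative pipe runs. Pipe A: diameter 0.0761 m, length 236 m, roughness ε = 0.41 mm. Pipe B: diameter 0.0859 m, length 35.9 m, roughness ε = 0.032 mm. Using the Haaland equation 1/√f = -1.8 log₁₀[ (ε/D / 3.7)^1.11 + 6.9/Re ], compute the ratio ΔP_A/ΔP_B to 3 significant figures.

ΔP_A/ΔP_B ≈ 18.5

Pipe A: V = Q/A = 0.004389/0.004548 = 0.9649 m/s; Re = 7.054e+04; ε/D = 0.00539; Haaland → f = 0.03227; ΔP_A = f(L/D)(ρV²/2) = 4.654e+04 Pa.
Pipe B: V = Q/A = 0.004389/0.005795 = 0.7573 m/s; Re = 6.249e+04; ε/D = 0.000373; Haaland → f = 0.02101; ΔP_B = f(L/D)(ρV²/2) = 2516 Pa.
ΔP_A/ΔP_B = 4.654e+04/2516 = 18.5.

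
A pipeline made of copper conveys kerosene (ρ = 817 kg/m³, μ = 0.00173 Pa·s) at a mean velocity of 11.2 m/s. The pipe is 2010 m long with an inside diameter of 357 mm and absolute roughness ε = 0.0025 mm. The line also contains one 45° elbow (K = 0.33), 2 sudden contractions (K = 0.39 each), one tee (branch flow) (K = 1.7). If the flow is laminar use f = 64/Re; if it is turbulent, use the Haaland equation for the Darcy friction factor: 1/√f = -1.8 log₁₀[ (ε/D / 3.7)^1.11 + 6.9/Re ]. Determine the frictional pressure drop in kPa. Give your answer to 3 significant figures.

ΔP ≈ 3210 kPa

Reynolds number Re = ρVD/μ = 817 · 11.2 · 0.357 / 0.00173 = 1.888e+06.
Re > 4000 → turbulent. Relative roughness ε/D = 2.5e-06/0.357 = 7e-06. Haaland: 1/√f = -1.8 log₁₀[(7e-06/3.7)^1.11 + 6.9/1.888e+06] = -1.8 log₁₀[4.44e-07 + 3.65e-06] = 9.697, so f = 0.01063.
Total minor-loss coefficient ΣK = 1·0.33 + 2·0.39 + 1·1.7 = 2.81.
ΔP = [f·L/D + ΣK]·(ρV²/2) = [0.01063·2010/0.357 + 2.81]·(817·11.2²/2) = [59.87 + 2.81]·5.124e+04 = 3.212e+06 Pa.
ΔP = 3.212e+06 Pa = 3210 kPa.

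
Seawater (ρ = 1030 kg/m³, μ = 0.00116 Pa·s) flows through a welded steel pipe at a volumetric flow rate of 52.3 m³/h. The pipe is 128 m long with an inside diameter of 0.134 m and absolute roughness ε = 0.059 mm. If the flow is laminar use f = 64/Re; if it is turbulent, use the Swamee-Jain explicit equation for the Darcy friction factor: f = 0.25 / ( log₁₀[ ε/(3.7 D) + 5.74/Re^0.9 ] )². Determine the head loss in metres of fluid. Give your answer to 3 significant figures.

h_f ≈ 1.01 m

Q = 52.3 m³/h = 52.3/3600 = 0.01453 m³/s.
Cross-sectional area A = πD²/4 = π(0.134)²/4 = 0.0141 m²; mean velocity V = Q/A = 0.01453/0.0141 = 1.03 m/s.
Reynolds number Re = ρVD/μ = 1030 · 1.03 · 0.134 / 0.00116 = 1.226e+05.
Re > 4000 → turbulent. Relative roughness ε/D = 5.9e-05/0.134 = 0.00044. Swamee-Jain: f = 0.25/(log₁₀[0.00044/3.7 + 5.74/1.226e+05^0.9])² = 0.25/(log₁₀[0.000119 + 0.000151])² = 0.25/(-3.568)² = 0.01963.
Darcy-Weisbach: ΔP = f(L/D)(ρV²/2) = 0.01963·(128/0.134)·(1030·1.03²/2) = 0.01963·955.2·546.5 = 1.025e+04 Pa.
Head loss h_f = ΔP/(ρg) = 1.025e+04/(1030·9.81) = 1.01 m.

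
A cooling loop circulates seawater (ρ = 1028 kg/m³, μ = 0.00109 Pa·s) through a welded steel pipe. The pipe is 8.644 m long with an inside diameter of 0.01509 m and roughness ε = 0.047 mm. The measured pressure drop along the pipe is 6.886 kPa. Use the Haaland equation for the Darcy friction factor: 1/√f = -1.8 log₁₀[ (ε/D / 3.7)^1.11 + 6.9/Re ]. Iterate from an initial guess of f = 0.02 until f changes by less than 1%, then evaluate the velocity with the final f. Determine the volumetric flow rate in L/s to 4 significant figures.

Rearranging Darcy-Weisbach: V = √(2·ΔP·D/(f·L·ρ)). With ε/D = 4.7e-05/0.01509 = 0.00311, iterate starting from f = 0.02:
  f = 0.02 → V = √(2·6886·0.01509/(0.02·8.644·1028)) = 1.081 m/s; Re = ρVD/μ = 1.539e+04; f → 0.03257
  f = 0.03257 → V = 0.8474 m/s; Re = 1.206e+04; f → 0.03388
  f = 0.03388 → V = 0.8309 m/s; Re = 1.182e+04; f → 0.03399
Converged (Δf/f < 1%). With the final f = 0.03399: V = √(2·6886·0.01509/(0.03399·8.644·1028)) = 0.8295 m/s.
Q = V·A = 0.8295·(π/4·0.01509²) = 0.0001483 m³/s = 0.1483 L/s.

Q ≈ 0.1483 L/s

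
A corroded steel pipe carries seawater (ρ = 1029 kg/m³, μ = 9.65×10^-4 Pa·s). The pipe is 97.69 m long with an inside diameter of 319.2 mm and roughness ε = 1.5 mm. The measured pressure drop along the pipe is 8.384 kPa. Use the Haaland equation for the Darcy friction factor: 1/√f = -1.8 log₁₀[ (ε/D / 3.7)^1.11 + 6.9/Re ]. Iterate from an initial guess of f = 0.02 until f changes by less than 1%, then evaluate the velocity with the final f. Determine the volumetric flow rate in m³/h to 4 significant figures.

Q ≈ 383.4 m³/h

Rearranging Darcy-Weisbach: V = √(2·ΔP·D/(f·L·ρ)). With ε/D = 0.0015/0.3192 = 0.0047, iterate starting from f = 0.02:
  f = 0.02 → V = √(2·8384·0.3192/(0.02·97.69·1029)) = 1.632 m/s; Re = ρVD/μ = 5.554e+05; f → 0.03003
  f = 0.03003 → V = 1.332 m/s; Re = 4.532e+05; f → 0.03006
Converged (Δf/f < 1%). With the final f = 0.03006: V = √(2·8384·0.3192/(0.03006·97.69·1029)) = 1.331 m/s.
Q = V·A = 1.331·(π/4·0.3192²) = 0.1065 m³/s = 383.4 m³/h.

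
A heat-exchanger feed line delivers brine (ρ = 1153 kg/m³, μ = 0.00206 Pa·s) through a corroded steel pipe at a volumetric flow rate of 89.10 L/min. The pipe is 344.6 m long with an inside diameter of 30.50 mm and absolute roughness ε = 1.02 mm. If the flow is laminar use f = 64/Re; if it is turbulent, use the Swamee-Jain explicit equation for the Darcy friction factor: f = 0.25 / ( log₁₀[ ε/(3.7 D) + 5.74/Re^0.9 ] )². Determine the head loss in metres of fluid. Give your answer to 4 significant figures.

h_f ≈ 145.5 m

Q = 89.10 L/min = 89.10/60000 = 0.001485 m³/s.
Cross-sectional area A = πD²/4 = π(0.0305)²/4 = 0.0007306 m²; mean velocity V = Q/A = 0.001485/0.0007306 = 2.033 m/s.
Reynolds number Re = ρVD/μ = 1153 · 2.033 · 0.0305 / 0.00206 = 3.47e+04.
Re > 4000 → turbulent. Relative roughness ε/D = 0.00102/0.0305 = 0.0334. Swamee-Jain: f = 0.25/(log₁₀[0.0334/3.7 + 5.74/3.47e+04^0.9])² = 0.25/(log₁₀[0.00904 + 0.000471])² = 0.25/(-2.022)² = 0.06116.
Darcy-Weisbach: ΔP = f(L/D)(ρV²/2) = 0.06116·(344.6/0.0305)·(1153·2.033²/2) = 0.06116·1.13e+04·2382 = 1.646e+06 Pa.
Head loss h_f = ΔP/(ρg) = 1.646e+06/(1153·9.81) = 145.5 m.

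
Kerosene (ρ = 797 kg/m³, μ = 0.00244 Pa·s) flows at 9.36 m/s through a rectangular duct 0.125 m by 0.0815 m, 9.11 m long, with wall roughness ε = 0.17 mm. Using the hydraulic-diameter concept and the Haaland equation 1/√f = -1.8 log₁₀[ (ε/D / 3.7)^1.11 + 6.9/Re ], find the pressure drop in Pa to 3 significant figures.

Hydraulic diameter D_h = 4A/P = 4·(0.125·0.0815)/(2·(0.125+0.0815)) = 0.04075/0.413 = 0.09867 m.
Re = ρVD_h/μ = 797·9.36·0.09867/0.00244 = 3.017e+05.
ε/D_h = 0.00017/0.09867 = 0.00172; Haaland gives 1/√f = -1.8 log₁₀[0.0002+2.29e-05] = 6.573, so f = 0.02315.
ΔP = f(L/D_h)(ρV²/2) = 0.02315·9.11/0.09867·3.491e+04 = 7.462e+04 Pa.

ΔP ≈ 74600 Pa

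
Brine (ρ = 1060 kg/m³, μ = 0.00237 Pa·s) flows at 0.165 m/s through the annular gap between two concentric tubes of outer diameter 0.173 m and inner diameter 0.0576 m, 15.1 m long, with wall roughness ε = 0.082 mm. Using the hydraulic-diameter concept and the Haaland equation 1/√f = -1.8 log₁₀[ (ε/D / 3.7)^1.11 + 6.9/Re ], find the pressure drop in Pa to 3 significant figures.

Hydraulic diameter D_h = 4A/P = D_o - D_i = 0.173 - 0.0576 = 0.1154 m.
Re = ρVD_h/μ = 1060·0.165·0.1154/0.00237 = 8516.
ε/D_h = 8.2e-05/0.1154 = 0.000711; Haaland gives 1/√f = -1.8 log₁₀[7.49e-05+0.00081] = 5.495, so f = 0.03311.
ΔP = f(L/D_h)(ρV²/2) = 0.03311·15.1/0.1154·14.43 = 62.52 Pa.

ΔP ≈ 62.5 Pa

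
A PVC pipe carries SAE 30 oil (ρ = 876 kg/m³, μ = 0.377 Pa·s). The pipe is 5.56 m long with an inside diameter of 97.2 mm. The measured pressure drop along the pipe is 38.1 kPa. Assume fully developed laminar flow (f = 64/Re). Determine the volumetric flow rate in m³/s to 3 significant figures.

For laminar flow, f = 64/Re with Re = ρVD/μ, so Darcy-Weisbach reduces to ΔP = 32μLV/D². Solving for V: V = ΔP·D²/(32μL) = 3.81e+04·(0.0972)²/(32·0.377·5.56) = 5.367 m/s.
Check: Re = ρVD/μ = 876·5.367·0.0972/0.377 = 1212 < 2300, so the laminar assumption holds.
Q = V·A = 5.367·(π/4·0.0972²) = 0.03982 m³/s = 0.0398 m³/s.

Q ≈ 0.0398 m³/s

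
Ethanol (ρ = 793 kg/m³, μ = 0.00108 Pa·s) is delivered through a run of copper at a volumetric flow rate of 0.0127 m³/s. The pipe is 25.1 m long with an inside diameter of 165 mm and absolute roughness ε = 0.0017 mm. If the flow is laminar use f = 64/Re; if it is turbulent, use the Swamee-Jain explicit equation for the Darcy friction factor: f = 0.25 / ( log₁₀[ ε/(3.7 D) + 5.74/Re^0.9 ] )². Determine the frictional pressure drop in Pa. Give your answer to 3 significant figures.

ΔP ≈ 409 Pa

Cross-sectional area A = πD²/4 = π(0.165)²/4 = 0.02138 m²; mean velocity V = Q/A = 0.0127/0.02138 = 0.5939 m/s.
Reynolds number Re = ρVD/μ = 793 · 0.5939 · 0.165 / 0.00108 = 7.196e+04.
Re > 4000 → turbulent. Relative roughness ε/D = 1.7e-06/0.165 = 1.03e-05. Swamee-Jain: f = 0.25/(log₁₀[1.03e-05/3.7 + 5.74/7.196e+04^0.9])² = 0.25/(log₁₀[2.78e-06 + 0.000244])² = 0.25/(-3.608)² = 0.01921.
Darcy-Weisbach: ΔP = f(L/D)(ρV²/2) = 0.01921·(25.1/0.165)·(793·0.5939²/2) = 0.01921·152.1·139.9 = 408.7 Pa.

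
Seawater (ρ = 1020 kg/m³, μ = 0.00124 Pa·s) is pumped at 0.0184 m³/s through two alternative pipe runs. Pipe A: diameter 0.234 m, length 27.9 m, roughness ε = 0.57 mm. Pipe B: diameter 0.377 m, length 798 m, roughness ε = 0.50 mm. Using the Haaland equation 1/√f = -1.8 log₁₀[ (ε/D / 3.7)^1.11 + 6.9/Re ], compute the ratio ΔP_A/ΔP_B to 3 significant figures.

Pipe A: V = Q/A = 0.0184/0.04301 = 0.4279 m/s; Re = 8.236e+04; ε/D = 0.00244; Haaland → f = 0.02635; ΔP_A = f(L/D)(ρV²/2) = 293.3 Pa.
Pipe B: V = Q/A = 0.0184/0.1116 = 0.1648 m/s; Re = 5.112e+04; ε/D = 0.00133; Haaland → f = 0.02455; ΔP_B = f(L/D)(ρV²/2) = 720.1 Pa.
ΔP_A/ΔP_B = 293.3/720.1 = 0.407.

ΔP_A/ΔP_B ≈ 0.407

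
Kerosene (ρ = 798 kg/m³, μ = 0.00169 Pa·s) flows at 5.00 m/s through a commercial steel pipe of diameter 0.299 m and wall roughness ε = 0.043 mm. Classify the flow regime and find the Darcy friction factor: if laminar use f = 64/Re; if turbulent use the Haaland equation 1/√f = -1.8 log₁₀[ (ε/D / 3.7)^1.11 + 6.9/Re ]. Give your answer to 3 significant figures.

f ≈ 0.0143

Re = ρVD/μ = 798·5·0.299/0.00169 = 7.059e+05.
Re > 4000 → turbulent. ε/D = 4.3e-05/0.299 = 0.000144; Haaland: 1/√f = -1.8 log₁₀[1.27e-05 + 9.77e-06] = 8.366, so f = 0.01429.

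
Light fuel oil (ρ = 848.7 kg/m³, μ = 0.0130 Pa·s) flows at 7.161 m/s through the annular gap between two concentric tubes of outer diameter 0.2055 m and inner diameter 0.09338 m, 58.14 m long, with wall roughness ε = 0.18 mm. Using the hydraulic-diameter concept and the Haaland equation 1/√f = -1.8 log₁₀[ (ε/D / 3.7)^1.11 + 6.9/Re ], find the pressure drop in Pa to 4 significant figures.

ΔP ≈ 284400 Pa

Hydraulic diameter D_h = 4A/P = D_o - D_i = 0.2055 - 0.09338 = 0.1121 m.
Re = ρVD_h/μ = 848.7·7.161·0.1121/0.013 = 5.242e+04.
ε/D_h = 0.00018/0.1121 = 0.00161; Haaland gives 1/√f = -1.8 log₁₀[0.000185+0.000132] = 6.299, so f = 0.02521.
ΔP = f(L/D_h)(ρV²/2) = 0.02521·58.14/0.1121·2.176e+04 = 2.844e+05 Pa.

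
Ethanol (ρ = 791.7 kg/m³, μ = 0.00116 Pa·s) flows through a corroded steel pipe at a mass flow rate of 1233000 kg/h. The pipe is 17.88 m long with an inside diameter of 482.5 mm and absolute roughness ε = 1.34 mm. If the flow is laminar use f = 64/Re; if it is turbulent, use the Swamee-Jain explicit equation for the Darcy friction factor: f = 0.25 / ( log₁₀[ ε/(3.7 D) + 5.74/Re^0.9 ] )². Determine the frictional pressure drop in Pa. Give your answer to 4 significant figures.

ṁ = 1233000 kg/h = 1233000/3600 = 342.5 kg/s.
A = πD²/4 = π(0.4825)²/4 = 0.1828 m²; mean velocity V = ṁ/(ρA) = 342.5/(791.7 · 0.1828) = 2.366 m/s.
Reynolds number Re = ρVD/μ = 791.7 · 2.366 · 0.4825 / 0.00116 = 7.791e+05.
Re > 4000 → turbulent. Relative roughness ε/D = 0.00134/0.4825 = 0.00278. Swamee-Jain: f = 0.25/(log₁₀[0.00278/3.7 + 5.74/7.791e+05^0.9])² = 0.25/(log₁₀[0.000751 + 2.86e-05])² = 0.25/(-3.108)² = 0.02587.
Darcy-Weisbach: ΔP = f(L/D)(ρV²/2) = 0.02587·(17.88/0.4825)·(791.7·2.366²/2) = 0.02587·37.06·2216 = 2125 Pa.

ΔP ≈ 2125 Pa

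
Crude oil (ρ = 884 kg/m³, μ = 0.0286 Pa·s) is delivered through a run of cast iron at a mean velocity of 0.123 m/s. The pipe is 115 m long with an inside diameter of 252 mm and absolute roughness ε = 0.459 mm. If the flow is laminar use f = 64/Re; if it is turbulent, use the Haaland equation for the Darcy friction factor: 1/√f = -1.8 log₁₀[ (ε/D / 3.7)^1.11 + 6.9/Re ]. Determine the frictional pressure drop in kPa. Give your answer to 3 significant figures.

ΔP ≈ 0.204 kPa

Reynolds number Re = ρVD/μ = 884 · 0.123 · 0.252 / 0.0286 = 958.1.
Re < 2300 → laminar flow, so f = 64/Re = 64/958.1 = 0.0668 (the turbulent correlation is not needed).
Darcy-Weisbach: ΔP = f(L/D)(ρV²/2) = 0.0668·(115/0.252)·(884·0.123²/2) = 0.0668·456.3·6.687 = 203.9 Pa.
ΔP = 203.9 Pa = 0.204 kPa.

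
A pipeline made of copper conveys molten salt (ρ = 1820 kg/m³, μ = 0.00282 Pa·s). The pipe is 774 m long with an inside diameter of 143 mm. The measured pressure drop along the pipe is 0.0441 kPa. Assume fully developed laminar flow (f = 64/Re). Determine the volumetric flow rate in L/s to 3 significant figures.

Q ≈ 0.207 L/s

For laminar flow, f = 64/Re with Re = ρVD/μ, so Darcy-Weisbach reduces to ΔP = 32μLV/D². Solving for V: V = ΔP·D²/(32μL) = 44.1·(0.143)²/(32·0.00282·774) = 0.01291 m/s.
Check: Re = ρVD/μ = 1820·0.01291·0.143/0.00282 = 1192 < 2300, so the laminar assumption holds.
Q = V·A = 0.01291·(π/4·0.143²) = 0.0002074 m³/s = 0.207 L/s.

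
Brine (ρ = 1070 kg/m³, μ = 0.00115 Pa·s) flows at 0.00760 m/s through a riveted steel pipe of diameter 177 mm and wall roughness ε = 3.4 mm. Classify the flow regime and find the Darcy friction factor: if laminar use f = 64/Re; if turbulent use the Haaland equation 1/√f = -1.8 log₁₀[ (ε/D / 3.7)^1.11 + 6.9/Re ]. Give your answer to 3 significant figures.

f ≈ 0.0511

Re = ρVD/μ = 1070·0.0076·0.177/0.00115 = 1252.
Re < 2300 → laminar, so f = 64/Re = 0.05113 (roughness is irrelevant in laminar flow).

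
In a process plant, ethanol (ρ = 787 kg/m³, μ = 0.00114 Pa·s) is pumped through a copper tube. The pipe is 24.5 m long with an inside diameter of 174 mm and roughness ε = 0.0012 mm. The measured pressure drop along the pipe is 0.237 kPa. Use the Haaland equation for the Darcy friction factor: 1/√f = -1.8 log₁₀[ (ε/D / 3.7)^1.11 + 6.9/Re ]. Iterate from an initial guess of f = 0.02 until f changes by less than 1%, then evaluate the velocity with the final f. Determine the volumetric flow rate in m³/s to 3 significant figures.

Q ≈ 0.0109 m³/s

Rearranging Darcy-Weisbach: V = √(2·ΔP·D/(f·L·ρ)). With ε/D = 1.2e-06/0.174 = 6.9e-06, iterate starting from f = 0.02:
  f = 0.02 → V = √(2·237·0.174/(0.02·24.5·787)) = 0.4625 m/s; Re = ρVD/μ = 5.555e+04; f → 0.02025
  f = 0.02025 → V = 0.4596 m/s; Re = 5.521e+04; f → 0.02027
Converged (Δf/f < 1%). With the final f = 0.02027: V = √(2·237·0.174/(0.02027·24.5·787)) = 0.4593 m/s.
Q = V·A = 0.4593·(π/4·0.174²) = 0.01092 m³/s = 0.0109 m³/s.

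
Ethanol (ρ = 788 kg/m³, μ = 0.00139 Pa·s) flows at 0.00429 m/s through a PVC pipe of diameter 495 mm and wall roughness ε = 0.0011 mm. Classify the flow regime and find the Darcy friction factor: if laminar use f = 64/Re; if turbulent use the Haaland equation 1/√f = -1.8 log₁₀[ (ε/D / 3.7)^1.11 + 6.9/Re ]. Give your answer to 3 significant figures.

f ≈ 0.0532

Re = ρVD/μ = 788·0.00429·0.495/0.00139 = 1204.
Re < 2300 → laminar, so f = 64/Re = 0.05316 (roughness is irrelevant in laminar flow).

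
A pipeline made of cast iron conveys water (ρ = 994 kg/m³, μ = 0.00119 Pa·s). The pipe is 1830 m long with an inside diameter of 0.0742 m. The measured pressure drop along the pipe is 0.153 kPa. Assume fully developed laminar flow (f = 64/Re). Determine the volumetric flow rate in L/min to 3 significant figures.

For laminar flow, f = 64/Re with Re = ρVD/μ, so Darcy-Weisbach reduces to ΔP = 32μLV/D². Solving for V: V = ΔP·D²/(32μL) = 153·(0.0742)²/(32·0.00119·1830) = 0.01209 m/s.
Check: Re = ρVD/μ = 994·0.01209·0.0742/0.00119 = 749.2 < 2300, so the laminar assumption holds.
Q = V·A = 0.01209·(π/4·0.0742²) = 5.227e-05 m³/s = 3.14 L/min.

Q ≈ 3.14 L/min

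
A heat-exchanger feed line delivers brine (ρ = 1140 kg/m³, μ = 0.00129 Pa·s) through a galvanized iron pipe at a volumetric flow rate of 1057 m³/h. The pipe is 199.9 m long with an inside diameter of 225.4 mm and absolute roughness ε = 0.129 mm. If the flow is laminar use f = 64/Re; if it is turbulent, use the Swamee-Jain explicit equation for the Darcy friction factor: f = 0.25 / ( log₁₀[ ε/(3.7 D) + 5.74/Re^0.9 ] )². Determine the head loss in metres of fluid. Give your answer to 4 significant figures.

h_f ≈ 43.11 m

Q = 1057 m³/h = 1057/3600 = 0.2936 m³/s.
Cross-sectional area A = πD²/4 = π(0.2254)²/4 = 0.0399 m²; mean velocity V = Q/A = 0.2936/0.0399 = 7.358 m/s.
Reynolds number Re = ρVD/μ = 1140 · 7.358 · 0.2254 / 0.00129 = 1.466e+06.
Re > 4000 → turbulent. Relative roughness ε/D = 0.000129/0.2254 = 0.000572. Swamee-Jain: f = 0.25/(log₁₀[0.000572/3.7 + 5.74/1.466e+06^0.9])² = 0.25/(log₁₀[0.000155 + 1.62e-05])² = 0.25/(-3.767)² = 0.01761.
Darcy-Weisbach: ΔP = f(L/D)(ρV²/2) = 0.01761·(199.9/0.2254)·(1140·7.358²/2) = 0.01761·886.9·3.086e+04 = 4.821e+05 Pa.
Head loss h_f = ΔP/(ρg) = 4.821e+05/(1140·9.81) = 43.11 m.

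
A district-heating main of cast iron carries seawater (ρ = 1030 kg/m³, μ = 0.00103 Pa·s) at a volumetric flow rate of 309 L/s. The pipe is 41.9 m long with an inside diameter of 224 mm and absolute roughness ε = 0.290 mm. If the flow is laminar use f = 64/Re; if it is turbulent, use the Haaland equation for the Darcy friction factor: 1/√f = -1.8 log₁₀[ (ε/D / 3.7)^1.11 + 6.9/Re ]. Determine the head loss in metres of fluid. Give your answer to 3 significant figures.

h_f ≈ 12.4 m

Q = 309 L/s = 309/1000 = 0.309 m³/s.
Cross-sectional area A = πD²/4 = π(0.224)²/4 = 0.03941 m²; mean velocity V = Q/A = 0.309/0.03941 = 7.841 m/s.
Reynolds number Re = ρVD/μ = 1030 · 7.841 · 0.224 / 0.00103 = 1.756e+06.
Re > 4000 → turbulent. Relative roughness ε/D = 0.00029/0.224 = 0.00129. Haaland: 1/√f = -1.8 log₁₀[(0.00129/3.7)^1.11 + 6.9/1.756e+06] = -1.8 log₁₀[0.000146 + 3.93e-06] = 6.884, so f = 0.0211.
Darcy-Weisbach: ΔP = f(L/D)(ρV²/2) = 0.0211·(41.9/0.224)·(1030·7.841²/2) = 0.0211·187.1·3.166e+04 = 1.25e+05 Pa.
Head loss h_f = ΔP/(ρg) = 1.25e+05/(1030·9.81) = 12.4 m.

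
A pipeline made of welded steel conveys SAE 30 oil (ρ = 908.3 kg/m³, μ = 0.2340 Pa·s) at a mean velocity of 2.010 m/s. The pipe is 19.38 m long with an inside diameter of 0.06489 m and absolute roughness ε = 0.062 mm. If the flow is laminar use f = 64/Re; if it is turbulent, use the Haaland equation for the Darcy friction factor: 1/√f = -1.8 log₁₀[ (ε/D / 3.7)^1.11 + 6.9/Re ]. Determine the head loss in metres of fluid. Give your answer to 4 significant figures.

h_f ≈ 7.774 m

Reynolds number Re = ρVD/μ = 908.3 · 2.01 · 0.06489 / 0.234 = 506.3.
Re < 2300 → laminar flow, so f = 64/Re = 64/506.3 = 0.1264 (the turbulent correlation is not needed).
Darcy-Weisbach: ΔP = f(L/D)(ρV²/2) = 0.1264·(19.38/0.06489)·(908.3·2.01²/2) = 0.1264·298.7·1835 = 6.927e+04 Pa.
Head loss h_f = ΔP/(ρg) = 6.927e+04/(908.3·9.81) = 7.774 m.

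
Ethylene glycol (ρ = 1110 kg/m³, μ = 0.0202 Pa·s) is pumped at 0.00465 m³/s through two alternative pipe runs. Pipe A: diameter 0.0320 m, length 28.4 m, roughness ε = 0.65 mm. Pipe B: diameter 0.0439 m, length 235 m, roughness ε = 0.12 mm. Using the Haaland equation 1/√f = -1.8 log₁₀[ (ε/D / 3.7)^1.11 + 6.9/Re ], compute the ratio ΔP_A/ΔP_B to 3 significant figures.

Pipe A: V = Q/A = 0.00465/0.0008042 = 5.782 m/s; Re = 1.017e+04; ε/D = 0.0203; Haaland → f = 0.05257; ΔP_A = f(L/D)(ρV²/2) = 8.656e+05 Pa.
Pipe B: V = Q/A = 0.00465/0.001514 = 3.072 m/s; Re = 7411; ε/D = 0.00273; Haaland → f = 0.03675; ΔP_B = f(L/D)(ρV²/2) = 1.031e+06 Pa.
ΔP_A/ΔP_B = 8.656e+05/1.031e+06 = 0.840.

ΔP_A/ΔP_B ≈ 0.840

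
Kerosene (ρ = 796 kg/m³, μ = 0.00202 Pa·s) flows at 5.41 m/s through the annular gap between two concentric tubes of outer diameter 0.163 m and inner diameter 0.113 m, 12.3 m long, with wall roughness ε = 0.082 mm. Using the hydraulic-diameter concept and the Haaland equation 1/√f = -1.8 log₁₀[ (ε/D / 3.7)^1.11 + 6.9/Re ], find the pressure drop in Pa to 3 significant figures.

Hydraulic diameter D_h = 4A/P = D_o - D_i = 0.163 - 0.113 = 0.05 m.
Re = ρVD_h/μ = 796·5.41·0.05/0.00202 = 1.066e+05.
ε/D_h = 8.2e-05/0.05 = 0.00164; Haaland gives 1/√f = -1.8 log₁₀[0.00019+6.47e-05] = 6.47, so f = 0.02389.
ΔP = f(L/D_h)(ρV²/2) = 0.02389·12.3/0.05·1.165e+04 = 6.845e+04 Pa.

ΔP ≈ 68400 Pa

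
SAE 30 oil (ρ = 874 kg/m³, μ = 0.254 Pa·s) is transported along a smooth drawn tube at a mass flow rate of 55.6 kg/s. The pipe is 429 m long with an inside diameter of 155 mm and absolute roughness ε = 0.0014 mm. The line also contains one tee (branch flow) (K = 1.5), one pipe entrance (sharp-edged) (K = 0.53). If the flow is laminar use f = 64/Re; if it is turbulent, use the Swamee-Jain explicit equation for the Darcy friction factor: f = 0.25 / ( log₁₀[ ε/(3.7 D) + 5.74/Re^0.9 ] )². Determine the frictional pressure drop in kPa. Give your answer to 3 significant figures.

ΔP ≈ 499 kPa

A = πD²/4 = π(0.155)²/4 = 0.01887 m²; mean velocity V = ṁ/(ρA) = 55.6/(874 · 0.01887) = 3.371 m/s.
Reynolds number Re = ρVD/μ = 874 · 3.371 · 0.155 / 0.254 = 1798.
Re < 2300 → laminar flow, so f = 64/Re = 64/1798 = 0.03559 (the turbulent correlation is not needed).
Total minor-loss coefficient ΣK = 1·1.5 + 1·0.53 = 2.03.
ΔP = [f·L/D + ΣK]·(ρV²/2) = [0.03559·429/0.155 + 2.03]·(874·3.371²/2) = [98.51 + 2.03]·4967 = 4.994e+05 Pa.
ΔP = 4.994e+05 Pa = 499 kPa.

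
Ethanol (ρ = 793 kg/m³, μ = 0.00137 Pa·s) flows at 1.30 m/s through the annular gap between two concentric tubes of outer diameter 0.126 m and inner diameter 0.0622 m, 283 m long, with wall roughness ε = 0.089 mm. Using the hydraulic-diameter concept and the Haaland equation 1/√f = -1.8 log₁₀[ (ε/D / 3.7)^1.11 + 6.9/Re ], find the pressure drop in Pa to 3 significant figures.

ΔP ≈ 74000 Pa

Hydraulic diameter D_h = 4A/P = D_o - D_i = 0.126 - 0.0622 = 0.0638 m.
Re = ρVD_h/μ = 793·1.3·0.0638/0.00137 = 4.801e+04.
ε/D_h = 8.9e-05/0.0638 = 0.00139; Haaland gives 1/√f = -1.8 log₁₀[0.000158+0.000144] = 6.336, so f = 0.02491.
ΔP = f(L/D_h)(ρV²/2) = 0.02491·283/0.0638·670.1 = 7.405e+04 Pa.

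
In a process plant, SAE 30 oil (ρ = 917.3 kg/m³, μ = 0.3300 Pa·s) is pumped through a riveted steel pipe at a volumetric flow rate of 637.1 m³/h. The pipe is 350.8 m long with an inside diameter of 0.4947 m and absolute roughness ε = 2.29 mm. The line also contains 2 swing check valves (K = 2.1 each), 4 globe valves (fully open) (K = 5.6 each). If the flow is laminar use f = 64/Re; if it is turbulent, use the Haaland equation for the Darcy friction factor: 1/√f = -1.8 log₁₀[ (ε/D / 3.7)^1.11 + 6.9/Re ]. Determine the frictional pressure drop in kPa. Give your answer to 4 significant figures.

ΔP ≈ 24.28 kPa

Q = 637.1 m³/h = 637.1/3600 = 0.177 m³/s.
Cross-sectional area A = πD²/4 = π(0.4947)²/4 = 0.1922 m²; mean velocity V = Q/A = 0.177/0.1922 = 0.9207 m/s.
Reynolds number Re = ρVD/μ = 917.3 · 0.9207 · 0.4947 / 0.33 = 1266.
Re < 2300 → laminar flow, so f = 64/Re = 64/1266 = 0.05055 (the turbulent correlation is not needed).
Total minor-loss coefficient ΣK = 2·2.1 + 4·5.6 = 26.6.
ΔP = [f·L/D + ΣK]·(ρV²/2) = [0.05055·350.8/0.4947 + 26.6]·(917.3·0.9207²/2) = [35.84 + 26.6]·388.8 = 2.428e+04 Pa.
ΔP = 2.428e+04 Pa = 24.28 kPa.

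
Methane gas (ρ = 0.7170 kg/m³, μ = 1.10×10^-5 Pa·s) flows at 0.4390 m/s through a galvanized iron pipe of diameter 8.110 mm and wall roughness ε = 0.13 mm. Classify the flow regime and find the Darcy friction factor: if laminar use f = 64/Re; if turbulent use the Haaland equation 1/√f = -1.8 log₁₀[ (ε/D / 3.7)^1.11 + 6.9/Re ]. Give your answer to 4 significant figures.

f ≈ 0.2758

Re = ρVD/μ = 0.717·0.439·0.00811/1.1e-05 = 232.1.
Re < 2300 → laminar, so f = 64/Re = 0.2758 (roughness is irrelevant in laminar flow).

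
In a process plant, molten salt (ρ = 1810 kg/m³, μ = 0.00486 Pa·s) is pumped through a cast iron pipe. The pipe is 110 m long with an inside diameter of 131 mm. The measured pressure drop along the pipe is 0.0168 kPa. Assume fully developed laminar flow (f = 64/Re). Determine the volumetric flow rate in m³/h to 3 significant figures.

For laminar flow, f = 64/Re with Re = ρVD/μ, so Darcy-Weisbach reduces to ΔP = 32μLV/D². Solving for V: V = ΔP·D²/(32μL) = 16.8·(0.131)²/(32·0.00486·110) = 0.01685 m/s.
Check: Re = ρVD/μ = 1810·0.01685·0.131/0.00486 = 822.2 < 2300, so the laminar assumption holds.
Q = V·A = 0.01685·(π/4·0.131²) = 0.0002271 m³/s = 0.818 m³/h.

Q ≈ 0.818 m³/h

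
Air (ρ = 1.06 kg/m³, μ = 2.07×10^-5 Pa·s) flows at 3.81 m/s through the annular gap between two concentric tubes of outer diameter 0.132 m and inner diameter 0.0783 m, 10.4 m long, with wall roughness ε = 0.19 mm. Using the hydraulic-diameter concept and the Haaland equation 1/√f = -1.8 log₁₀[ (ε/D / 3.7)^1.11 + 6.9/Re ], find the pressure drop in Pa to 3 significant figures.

Hydraulic diameter D_h = 4A/P = D_o - D_i = 0.132 - 0.0783 = 0.0537 m.
Re = ρVD_h/μ = 1.06·3.81·0.0537/2.07e-05 = 1.048e+04.
ε/D_h = 0.00019/0.0537 = 0.00354; Haaland gives 1/√f = -1.8 log₁₀[0.000445+0.000659] = 5.323, so f = 0.03529.
ΔP = f(L/D_h)(ρV²/2) = 0.03529·10.4/0.0537·7.694 = 52.59 Pa.

ΔP ≈ 52.6 Pa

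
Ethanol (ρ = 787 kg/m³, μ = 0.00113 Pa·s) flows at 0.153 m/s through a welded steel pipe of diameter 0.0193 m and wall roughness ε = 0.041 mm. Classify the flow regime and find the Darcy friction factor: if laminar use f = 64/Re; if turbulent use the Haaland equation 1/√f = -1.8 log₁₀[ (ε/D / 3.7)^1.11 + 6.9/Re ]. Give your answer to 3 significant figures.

f ≈ 0.0311

Re = ρVD/μ = 787·0.153·0.0193/0.00113 = 2057.
Re < 2300 → laminar, so f = 64/Re = 0.03112 (roughness is irrelevant in laminar flow).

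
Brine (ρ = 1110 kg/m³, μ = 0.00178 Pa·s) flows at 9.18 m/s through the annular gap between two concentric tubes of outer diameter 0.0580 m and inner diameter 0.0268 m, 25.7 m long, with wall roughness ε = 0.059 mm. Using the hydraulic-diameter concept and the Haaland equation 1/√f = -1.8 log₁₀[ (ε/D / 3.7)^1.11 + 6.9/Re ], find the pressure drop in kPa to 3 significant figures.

Hydraulic diameter D_h = 4A/P = D_o - D_i = 0.058 - 0.0268 = 0.0312 m.
Re = ρVD_h/μ = 1110·9.18·0.0312/0.00178 = 1.786e+05.
ε/D_h = 5.9e-05/0.0312 = 0.00189; Haaland gives 1/√f = -1.8 log₁₀[0.000222+3.86e-05] = 6.451, so f = 0.02403.
ΔP = f(L/D_h)(ρV²/2) = 0.02403·25.7/0.0312·4.677e+04 = 9.258e+05 Pa.
ΔP = 926 kPa.

ΔP ≈ 926 kPa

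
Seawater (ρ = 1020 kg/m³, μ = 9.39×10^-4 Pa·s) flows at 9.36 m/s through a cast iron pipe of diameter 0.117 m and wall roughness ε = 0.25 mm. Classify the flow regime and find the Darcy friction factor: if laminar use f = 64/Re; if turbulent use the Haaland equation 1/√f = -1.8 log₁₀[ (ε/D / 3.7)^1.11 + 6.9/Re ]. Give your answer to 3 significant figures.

f ≈ 0.0240

Re = ρVD/μ = 1020·9.36·0.117/0.000939 = 1.19e+06.
Re > 4000 → turbulent. ε/D = 0.00025/0.117 = 0.00214; Haaland: 1/√f = -1.8 log₁₀[0.000254 + 5.8e-06] = 6.453, so f = 0.02402.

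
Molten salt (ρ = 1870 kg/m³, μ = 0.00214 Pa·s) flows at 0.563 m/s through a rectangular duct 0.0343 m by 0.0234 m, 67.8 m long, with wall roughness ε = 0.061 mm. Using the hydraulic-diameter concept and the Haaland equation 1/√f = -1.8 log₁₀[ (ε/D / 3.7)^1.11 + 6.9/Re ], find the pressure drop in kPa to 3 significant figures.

ΔP ≈ 23.0 kPa

Hydraulic diameter D_h = 4A/P = 4·(0.0343·0.0234)/(2·(0.0343+0.0234)) = 0.00321/0.1154 = 0.02782 m.
Re = ρVD_h/μ = 1870·0.563·0.02782/0.00214 = 1.369e+04.
ε/D_h = 6.1e-05/0.02782 = 0.00219; Haaland gives 1/√f = -1.8 log₁₀[0.000262+0.000504] = 5.609, so f = 0.03179.
ΔP = f(L/D_h)(ρV²/2) = 0.03179·67.8/0.02782·296.4 = 2.296e+04 Pa.
ΔP = 23.0 kPa.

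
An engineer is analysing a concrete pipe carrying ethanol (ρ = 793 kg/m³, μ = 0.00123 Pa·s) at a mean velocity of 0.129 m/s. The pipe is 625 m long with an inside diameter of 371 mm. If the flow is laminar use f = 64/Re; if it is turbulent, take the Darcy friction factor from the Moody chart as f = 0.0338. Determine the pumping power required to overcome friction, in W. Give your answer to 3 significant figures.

Reynolds number Re = ρVD/μ = 793 · 0.129 · 0.371 / 0.00123 = 3.086e+04.
Re > 4000 → turbulent; use the Moody-chart value f = 0.0338.
Darcy-Weisbach: ΔP = f(L/D)(ρV²/2) = 0.0338·(625/0.371)·(793·0.129²/2) = 0.0338·1685·6.598 = 375.7 Pa.
Q = V·A = 0.129·0.1081 = 0.01395 m³/s.
Pumping power P = QΔP = 0.01395·375.7 = 5.239 W = 5.24 W.

P ≈ 5.24 W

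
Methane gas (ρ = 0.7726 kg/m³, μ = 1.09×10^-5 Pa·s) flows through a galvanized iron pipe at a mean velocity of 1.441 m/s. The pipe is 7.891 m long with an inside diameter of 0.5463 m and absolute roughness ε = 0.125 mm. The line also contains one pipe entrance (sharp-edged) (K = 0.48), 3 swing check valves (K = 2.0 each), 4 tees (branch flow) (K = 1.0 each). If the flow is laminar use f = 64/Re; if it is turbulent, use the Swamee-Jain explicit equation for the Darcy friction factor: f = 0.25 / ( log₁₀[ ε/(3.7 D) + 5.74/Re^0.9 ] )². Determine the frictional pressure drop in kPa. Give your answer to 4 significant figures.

ΔP ≈ 0.008652 kPa

Reynolds number Re = ρVD/μ = 0.7726 · 1.441 · 0.5463 / 1.09e-05 = 5.58e+04.
Re > 4000 → turbulent. Relative roughness ε/D = 0.000125/0.5463 = 0.000229. Swamee-Jain: f = 0.25/(log₁₀[0.000229/3.7 + 5.74/5.58e+04^0.9])² = 0.25/(log₁₀[6.18e-05 + 0.000307])² = 0.25/(-3.433)² = 0.02121.
Total minor-loss coefficient ΣK = 1·0.48 + 3·2 + 4·1 = 10.5.
ΔP = [f·L/D + ΣK]·(ρV²/2) = [0.02121·7.891/0.5463 + 10.5]·(0.7726·1.441²/2) = [0.3063 + 10.5]·0.8021 = 8.652 Pa.
ΔP = 8.652 Pa = 0.008652 kPa.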